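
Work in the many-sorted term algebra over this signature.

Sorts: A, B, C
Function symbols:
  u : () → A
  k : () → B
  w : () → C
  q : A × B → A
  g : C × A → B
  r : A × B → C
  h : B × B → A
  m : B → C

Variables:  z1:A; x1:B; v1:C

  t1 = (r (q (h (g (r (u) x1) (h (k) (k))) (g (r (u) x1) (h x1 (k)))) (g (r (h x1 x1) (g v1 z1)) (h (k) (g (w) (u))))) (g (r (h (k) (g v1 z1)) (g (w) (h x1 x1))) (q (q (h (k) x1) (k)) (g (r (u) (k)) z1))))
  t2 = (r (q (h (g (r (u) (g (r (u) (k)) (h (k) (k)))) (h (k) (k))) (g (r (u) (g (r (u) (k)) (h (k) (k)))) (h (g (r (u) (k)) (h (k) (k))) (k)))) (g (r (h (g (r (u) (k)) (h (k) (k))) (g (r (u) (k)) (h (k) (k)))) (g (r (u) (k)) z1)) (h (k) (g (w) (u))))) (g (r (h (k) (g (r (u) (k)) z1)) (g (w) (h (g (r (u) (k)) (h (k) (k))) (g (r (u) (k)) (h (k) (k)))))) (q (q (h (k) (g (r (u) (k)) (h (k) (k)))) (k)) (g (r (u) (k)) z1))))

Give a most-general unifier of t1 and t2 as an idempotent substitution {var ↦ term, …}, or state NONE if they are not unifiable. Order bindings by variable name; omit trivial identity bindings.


{v1 ↦ (r (u) (k)), x1 ↦ (g (r (u) (k)) (h (k) (k)))}


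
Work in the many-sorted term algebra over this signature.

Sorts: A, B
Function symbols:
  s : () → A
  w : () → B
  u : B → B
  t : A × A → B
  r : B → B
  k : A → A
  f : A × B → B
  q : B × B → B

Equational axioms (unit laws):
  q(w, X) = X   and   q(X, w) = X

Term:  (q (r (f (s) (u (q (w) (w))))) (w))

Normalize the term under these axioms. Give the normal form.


normal form = (r (f (s) (u (w))))

1. (q (r (f (s) (u (q (w) (w))))) (w))  →  (r (f (s) (u (q (w) (w)))))
2. (r (f (s) (u (q (w) (w)))))  →  (r (f (s) (u (w))))


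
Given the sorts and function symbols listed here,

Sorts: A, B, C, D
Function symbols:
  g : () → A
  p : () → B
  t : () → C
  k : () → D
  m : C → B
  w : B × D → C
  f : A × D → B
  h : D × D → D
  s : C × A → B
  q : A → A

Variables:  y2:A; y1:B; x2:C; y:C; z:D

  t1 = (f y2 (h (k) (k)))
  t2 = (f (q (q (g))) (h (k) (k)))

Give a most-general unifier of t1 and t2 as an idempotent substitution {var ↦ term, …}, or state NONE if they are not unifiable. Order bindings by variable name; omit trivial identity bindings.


{y2 ↦ (q (q (g)))}


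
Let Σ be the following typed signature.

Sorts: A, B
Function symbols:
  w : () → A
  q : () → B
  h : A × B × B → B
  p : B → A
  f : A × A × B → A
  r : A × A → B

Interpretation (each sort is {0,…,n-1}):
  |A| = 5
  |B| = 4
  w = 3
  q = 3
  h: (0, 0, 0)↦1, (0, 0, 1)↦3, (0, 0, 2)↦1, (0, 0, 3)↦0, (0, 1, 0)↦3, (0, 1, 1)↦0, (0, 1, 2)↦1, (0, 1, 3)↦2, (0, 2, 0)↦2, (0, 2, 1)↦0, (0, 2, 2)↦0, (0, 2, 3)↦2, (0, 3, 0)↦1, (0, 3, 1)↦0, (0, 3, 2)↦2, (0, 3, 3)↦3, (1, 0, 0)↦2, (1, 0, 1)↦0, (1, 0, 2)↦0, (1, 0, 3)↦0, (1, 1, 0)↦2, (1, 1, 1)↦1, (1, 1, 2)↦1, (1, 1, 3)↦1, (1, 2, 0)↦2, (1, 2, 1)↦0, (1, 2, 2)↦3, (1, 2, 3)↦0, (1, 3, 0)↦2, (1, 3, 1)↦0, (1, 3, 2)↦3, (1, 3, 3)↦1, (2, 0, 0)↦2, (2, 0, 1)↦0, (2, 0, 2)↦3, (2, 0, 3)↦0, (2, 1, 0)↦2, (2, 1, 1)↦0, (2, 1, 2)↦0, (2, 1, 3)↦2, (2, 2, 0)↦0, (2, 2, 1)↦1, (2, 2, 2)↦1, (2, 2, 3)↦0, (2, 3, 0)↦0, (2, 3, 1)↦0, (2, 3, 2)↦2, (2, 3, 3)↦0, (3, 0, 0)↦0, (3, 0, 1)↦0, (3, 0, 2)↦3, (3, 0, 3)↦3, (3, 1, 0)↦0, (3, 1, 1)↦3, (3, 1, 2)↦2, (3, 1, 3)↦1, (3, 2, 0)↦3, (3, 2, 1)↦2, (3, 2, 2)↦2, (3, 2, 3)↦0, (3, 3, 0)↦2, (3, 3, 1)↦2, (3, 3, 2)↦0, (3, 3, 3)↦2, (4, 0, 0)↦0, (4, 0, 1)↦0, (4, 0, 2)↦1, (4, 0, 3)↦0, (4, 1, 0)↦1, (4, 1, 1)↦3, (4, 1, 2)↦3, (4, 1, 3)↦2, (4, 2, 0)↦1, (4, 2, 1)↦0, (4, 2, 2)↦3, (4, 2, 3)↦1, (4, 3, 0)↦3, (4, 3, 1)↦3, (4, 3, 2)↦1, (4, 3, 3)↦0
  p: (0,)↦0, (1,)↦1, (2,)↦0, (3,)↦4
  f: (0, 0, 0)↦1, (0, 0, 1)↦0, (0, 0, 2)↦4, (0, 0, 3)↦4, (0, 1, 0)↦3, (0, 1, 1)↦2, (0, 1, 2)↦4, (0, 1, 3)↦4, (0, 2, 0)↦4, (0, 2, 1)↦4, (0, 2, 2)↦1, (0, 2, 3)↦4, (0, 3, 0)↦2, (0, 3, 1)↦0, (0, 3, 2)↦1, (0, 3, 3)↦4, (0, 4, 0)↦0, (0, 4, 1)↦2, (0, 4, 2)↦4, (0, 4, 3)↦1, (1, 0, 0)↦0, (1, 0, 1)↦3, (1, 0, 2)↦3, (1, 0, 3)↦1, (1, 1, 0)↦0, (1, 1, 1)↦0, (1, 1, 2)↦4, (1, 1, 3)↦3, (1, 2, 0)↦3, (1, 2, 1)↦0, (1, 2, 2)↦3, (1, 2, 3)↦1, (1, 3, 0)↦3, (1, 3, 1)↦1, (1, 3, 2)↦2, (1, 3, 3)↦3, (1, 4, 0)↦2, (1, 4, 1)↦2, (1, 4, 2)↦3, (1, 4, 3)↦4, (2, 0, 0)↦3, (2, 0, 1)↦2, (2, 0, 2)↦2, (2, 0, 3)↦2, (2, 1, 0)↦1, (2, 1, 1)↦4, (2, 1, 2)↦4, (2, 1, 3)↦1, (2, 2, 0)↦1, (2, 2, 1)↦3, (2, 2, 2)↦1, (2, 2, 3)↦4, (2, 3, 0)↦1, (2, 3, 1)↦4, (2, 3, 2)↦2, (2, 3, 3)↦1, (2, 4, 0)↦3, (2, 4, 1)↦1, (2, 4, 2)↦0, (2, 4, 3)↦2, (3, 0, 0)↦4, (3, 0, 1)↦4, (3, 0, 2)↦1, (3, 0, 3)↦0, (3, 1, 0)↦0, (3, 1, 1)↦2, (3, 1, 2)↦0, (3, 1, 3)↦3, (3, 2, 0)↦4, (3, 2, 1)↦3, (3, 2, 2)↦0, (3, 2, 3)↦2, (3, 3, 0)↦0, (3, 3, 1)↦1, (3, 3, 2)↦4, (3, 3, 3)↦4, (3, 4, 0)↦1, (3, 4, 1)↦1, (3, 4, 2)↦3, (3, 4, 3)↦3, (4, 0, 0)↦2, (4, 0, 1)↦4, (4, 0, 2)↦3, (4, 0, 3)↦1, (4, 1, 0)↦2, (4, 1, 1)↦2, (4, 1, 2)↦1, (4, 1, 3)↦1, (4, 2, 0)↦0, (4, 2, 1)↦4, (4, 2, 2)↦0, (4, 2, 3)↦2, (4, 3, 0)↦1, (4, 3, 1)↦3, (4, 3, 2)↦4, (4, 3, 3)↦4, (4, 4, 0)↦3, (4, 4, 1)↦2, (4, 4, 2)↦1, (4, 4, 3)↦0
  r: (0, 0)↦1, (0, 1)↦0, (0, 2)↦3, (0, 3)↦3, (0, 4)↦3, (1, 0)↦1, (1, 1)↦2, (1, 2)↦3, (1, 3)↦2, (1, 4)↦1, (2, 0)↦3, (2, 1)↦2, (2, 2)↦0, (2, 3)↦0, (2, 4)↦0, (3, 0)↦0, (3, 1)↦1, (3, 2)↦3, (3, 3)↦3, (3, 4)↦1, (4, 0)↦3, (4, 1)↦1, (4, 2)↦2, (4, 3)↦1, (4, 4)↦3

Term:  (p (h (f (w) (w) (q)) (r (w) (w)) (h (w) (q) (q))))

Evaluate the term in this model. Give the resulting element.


  w = 3
  w = 3
  q = 3
  (f (w) (w) (q)) = f(3, 3, 3) = 4
  w = 3
  w = 3
  (r (w) (w)) = r(3, 3) = 3
  w = 3
  q = 3
  q = 3
  (h (w) (q) (q)) = h(3, 3, 3) = 2
  (h (f (w) (w) (q)) (r (w) (w)) (h (w) (q) (q))) = h(4, 3, 2) = 1
  (p (h (f (w) (w) (q)) (r (w) (w)) (h (w) (q) (q)))) = p(1,) = 1

value = 1


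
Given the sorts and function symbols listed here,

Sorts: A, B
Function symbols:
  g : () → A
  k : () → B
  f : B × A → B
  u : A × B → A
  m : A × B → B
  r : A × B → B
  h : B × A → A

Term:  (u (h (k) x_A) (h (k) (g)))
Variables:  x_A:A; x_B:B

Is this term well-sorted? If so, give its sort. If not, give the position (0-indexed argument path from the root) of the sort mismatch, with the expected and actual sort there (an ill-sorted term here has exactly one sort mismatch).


ill-sorted at position [1]: expected B, got A

    (k) : B
    x_A : A
  (h (k) x_A) : A
    (k) : B
    (g) : A
  (h (k) (g)) : A
(u (h (k) x_A) (h (k) (g))) : ✗ arg 1 at [1] has sort A, expected B


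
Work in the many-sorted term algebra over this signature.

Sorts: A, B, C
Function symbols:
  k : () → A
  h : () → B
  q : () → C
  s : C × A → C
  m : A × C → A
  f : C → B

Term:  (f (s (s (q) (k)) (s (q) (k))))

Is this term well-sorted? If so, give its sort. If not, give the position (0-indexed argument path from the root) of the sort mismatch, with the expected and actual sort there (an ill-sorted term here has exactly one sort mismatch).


ill-sorted at position [0, 1]: expected A, got C

      (q) : C
      (k) : A
    (s (q) (k)) : C
      (q) : C
      (k) : A
    (s (q) (k)) : C
  (s (s (q) (k)) (s (q) (k))) : ✗ arg 1 at [0, 1] has sort C, expected A


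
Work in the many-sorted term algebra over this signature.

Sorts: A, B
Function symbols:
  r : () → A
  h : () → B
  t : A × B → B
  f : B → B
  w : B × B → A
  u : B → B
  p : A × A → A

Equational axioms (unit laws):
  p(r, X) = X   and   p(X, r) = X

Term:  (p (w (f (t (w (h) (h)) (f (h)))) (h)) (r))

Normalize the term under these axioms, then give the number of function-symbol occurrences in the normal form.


size = 9

1. (p (w (f (t (w (h) (h)) (f (h)))) (h)) (r))  →  (w (f (t (w (h) (h)) (f (h)))) (h))
normal form: (w (f (t (w (h) (h)) (f (h)))) (h))


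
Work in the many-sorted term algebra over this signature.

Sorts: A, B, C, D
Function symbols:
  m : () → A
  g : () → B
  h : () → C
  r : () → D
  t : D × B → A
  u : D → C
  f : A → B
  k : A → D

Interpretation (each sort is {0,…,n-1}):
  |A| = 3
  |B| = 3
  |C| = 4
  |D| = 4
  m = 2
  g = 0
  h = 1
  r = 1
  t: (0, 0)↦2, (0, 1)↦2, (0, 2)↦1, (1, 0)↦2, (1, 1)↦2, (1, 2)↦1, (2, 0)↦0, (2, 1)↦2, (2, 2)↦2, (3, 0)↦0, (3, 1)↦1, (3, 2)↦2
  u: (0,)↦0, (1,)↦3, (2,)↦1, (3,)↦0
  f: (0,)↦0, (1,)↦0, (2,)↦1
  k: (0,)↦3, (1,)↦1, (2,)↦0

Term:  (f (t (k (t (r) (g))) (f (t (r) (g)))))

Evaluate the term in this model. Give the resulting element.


value = 1

  r = 1
  g = 0
  (t (r) (g)) = t(1, 0) = 2
  (k (t (r) (g))) = k(2,) = 0
  r = 1
  g = 0
  (t (r) (g)) = t(1, 0) = 2
  (f (t (r) (g))) = f(2,) = 1
  (t (k (t (r) (g))) (f (t (r) (g)))) = t(0, 1) = 2
  (f (t (k (t (r) (g))) (f (t (r) (g))))) = f(2,) = 1


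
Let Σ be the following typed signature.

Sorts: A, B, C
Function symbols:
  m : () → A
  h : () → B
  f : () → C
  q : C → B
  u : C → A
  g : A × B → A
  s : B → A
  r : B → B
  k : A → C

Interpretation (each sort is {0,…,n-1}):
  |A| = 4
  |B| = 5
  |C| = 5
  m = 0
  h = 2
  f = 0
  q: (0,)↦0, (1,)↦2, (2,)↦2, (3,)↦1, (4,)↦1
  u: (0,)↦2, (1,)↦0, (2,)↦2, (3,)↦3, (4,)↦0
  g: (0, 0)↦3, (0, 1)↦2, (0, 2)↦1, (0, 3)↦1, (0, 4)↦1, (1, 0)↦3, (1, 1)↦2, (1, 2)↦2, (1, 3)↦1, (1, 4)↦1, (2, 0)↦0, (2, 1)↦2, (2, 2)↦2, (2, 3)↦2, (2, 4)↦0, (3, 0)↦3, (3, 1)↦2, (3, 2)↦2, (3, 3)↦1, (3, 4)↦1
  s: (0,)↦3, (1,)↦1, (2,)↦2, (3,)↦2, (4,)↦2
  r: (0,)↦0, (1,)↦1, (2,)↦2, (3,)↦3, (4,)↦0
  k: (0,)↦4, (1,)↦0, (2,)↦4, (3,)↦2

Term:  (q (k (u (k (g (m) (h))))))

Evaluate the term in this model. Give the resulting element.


value = 1

  m = 0
  h = 2
  (g (m) (h)) = g(0, 2) = 1
  (k (g (m) (h))) = k(1,) = 0
  (u (k (g (m) (h)))) = u(0,) = 2
  (k (u (k (g (m) (h))))) = k(2,) = 4
  (q (k (u (k (g (m) (h)))))) = q(4,) = 1


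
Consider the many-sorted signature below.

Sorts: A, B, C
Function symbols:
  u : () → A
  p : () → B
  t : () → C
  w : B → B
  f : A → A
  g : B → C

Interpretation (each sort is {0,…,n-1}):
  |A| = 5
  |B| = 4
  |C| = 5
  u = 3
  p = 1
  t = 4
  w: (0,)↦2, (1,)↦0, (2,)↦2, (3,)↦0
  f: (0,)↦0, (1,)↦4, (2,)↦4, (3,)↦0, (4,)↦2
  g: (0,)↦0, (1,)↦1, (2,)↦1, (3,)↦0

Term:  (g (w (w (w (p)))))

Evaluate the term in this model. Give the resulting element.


value = 1

  p = 1
  (w (p)) = w(1,) = 0
  (w (w (p))) = w(0,) = 2
  (w (w (w (p)))) = w(2,) = 2
  (g (w (w (w (p))))) = g(2,) = 1


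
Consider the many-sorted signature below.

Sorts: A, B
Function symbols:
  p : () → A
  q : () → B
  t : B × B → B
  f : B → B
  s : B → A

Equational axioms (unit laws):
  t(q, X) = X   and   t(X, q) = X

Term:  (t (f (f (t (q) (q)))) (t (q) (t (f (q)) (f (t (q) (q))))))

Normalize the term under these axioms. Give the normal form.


normal form = (t (f (f (q))) (t (f (q)) (f (q))))

1. (t (f (f (t (q) (q)))) (t (q) (t (f (q)) (f (t (q) (q))))))  →  (t (f (f (q))) (t (q) (t (f (q)) (f (t (q) (q))))))
2. (t (f (f (q))) (t (q) (t (f (q)) (f (t (q) (q))))))  →  (t (f (f (q))) (t (f (q)) (f (t (q) (q)))))
3. (t (f (f (q))) (t (f (q)) (f (t (q) (q)))))  →  (t (f (f (q))) (t (f (q)) (f (q))))


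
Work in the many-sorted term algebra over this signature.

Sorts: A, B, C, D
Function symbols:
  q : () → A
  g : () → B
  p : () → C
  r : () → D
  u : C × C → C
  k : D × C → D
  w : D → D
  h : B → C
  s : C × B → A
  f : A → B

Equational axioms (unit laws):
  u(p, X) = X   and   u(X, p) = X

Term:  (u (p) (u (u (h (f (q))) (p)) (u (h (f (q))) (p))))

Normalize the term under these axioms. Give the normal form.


normal form = (u (h (f (q))) (h (f (q))))

1. (u (p) (u (u (h (f (q))) (p)) (u (h (f (q))) (p))))  →  (u (u (h (f (q))) (p)) (u (h (f (q))) (p)))
2. (u (u (h (f (q))) (p)) (u (h (f (q))) (p)))  →  (u (h (f (q))) (u (h (f (q))) (p)))
3. (u (h (f (q))) (u (h (f (q))) (p)))  →  (u (h (f (q))) (h (f (q))))


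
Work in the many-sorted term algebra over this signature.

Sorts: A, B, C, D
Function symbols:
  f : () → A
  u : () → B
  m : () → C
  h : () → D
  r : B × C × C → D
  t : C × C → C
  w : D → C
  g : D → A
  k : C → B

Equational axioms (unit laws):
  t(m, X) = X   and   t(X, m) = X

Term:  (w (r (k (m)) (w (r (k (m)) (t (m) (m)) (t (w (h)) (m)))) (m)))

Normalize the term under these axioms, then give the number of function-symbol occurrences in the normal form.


size = 12

1. (w (r (k (m)) (w (r (k (m)) (t (m) (m)) (t (w (h)) (m)))) (m)))  →  (w (r (k (m)) (w (r (k (m)) (m) (t (w (h)) (m)))) (m)))
2. (w (r (k (m)) (w (r (k (m)) (m) (t (w (h)) (m)))) (m)))  →  (w (r (k (m)) (w (r (k (m)) (m) (w (h)))) (m)))
normal form: (w (r (k (m)) (w (r (k (m)) (m) (w (h)))) (m)))


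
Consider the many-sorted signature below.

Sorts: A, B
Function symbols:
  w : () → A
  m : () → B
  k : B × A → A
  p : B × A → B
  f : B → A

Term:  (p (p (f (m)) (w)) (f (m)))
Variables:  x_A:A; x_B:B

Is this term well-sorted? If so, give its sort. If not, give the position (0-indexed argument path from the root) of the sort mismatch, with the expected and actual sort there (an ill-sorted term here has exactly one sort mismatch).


      (m) : B
    (f (m)) : A
    (w) : A
  (p (f (m)) (w)) : ✗ arg 0 at [0, 0] has sort A, expected B
    (m) : B
  (f (m)) : A

ill-sorted at position [0, 0]: expected B, got A


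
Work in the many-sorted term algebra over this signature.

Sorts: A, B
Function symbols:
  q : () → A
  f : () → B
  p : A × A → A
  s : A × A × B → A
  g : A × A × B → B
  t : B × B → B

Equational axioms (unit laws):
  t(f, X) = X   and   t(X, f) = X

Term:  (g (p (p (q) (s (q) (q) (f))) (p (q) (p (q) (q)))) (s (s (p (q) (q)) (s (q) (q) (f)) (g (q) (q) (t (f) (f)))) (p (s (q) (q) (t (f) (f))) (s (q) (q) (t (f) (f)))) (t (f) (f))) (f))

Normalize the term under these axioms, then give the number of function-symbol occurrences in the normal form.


1. (g (p (p (q) (s (q) (q) (f))) (p (q) (p (q) (q)))) (s (s (p (q) (q)) (s (q) (q) (f)) (g (q) (q) (t (f) (f)))) (p (s (q) (q) (t (f) (f))) (s (q) (q) (t (f) (f)))) (t (f) (f))) (f))  →  (g (p (p (q) (s (q) (q) (f))) (p (q) (p (q) (q)))) (s (s (p (q) (q)) (s (q) (q) (f)) (g (q) (q) (f))) (p (s (q) (q) (t (f) (f))) (s (q) (q) (t (f) (f)))) (t (f) (f))) (f))
2. (g (p (p (q) (s (q) (q) (f))) (p (q) (p (q) (q)))) (s (s (p (q) (q)) (s (q) (q) (f)) (g (q) (q) (f))) (p (s (q) (q) (t (f) (f))) (s (q) (q) (t (f) (f)))) (t (f) (f))) (f))  →  (g (p (p (q) (s (q) (q) (f))) (p (q) (p (q) (q)))) (s (s (p (q) (q)) (s (q) (q) (f)) (g (q) (q) (f))) (p (s (q) (q) (f)) (s (q) (q) (t (f) (f)))) (t (f) (f))) (f))
3. (g (p (p (q) (s (q) (q) (f))) (p (q) (p (q) (q)))) (s (s (p (q) (q)) (s (q) (q) (f)) (g (q) (q) (f))) (p (s (q) (q) (f)) (s (q) (q) (t (f) (f)))) (t (f) (f))) (f))  →  (g (p (p (q) (s (q) (q) (f))) (p (q) (p (q) (q)))) (s (s (p (q) (q)) (s (q) (q) (f)) (g (q) (q) (f))) (p (s (q) (q) (f)) (s (q) (q) (f))) (t (f) (f))) (f))
4. (g (p (p (q) (s (q) (q) (f))) (p (q) (p (q) (q)))) (s (s (p (q) (q)) (s (q) (q) (f)) (g (q) (q) (f))) (p (s (q) (q) (f)) (s (q) (q) (f))) (t (f) (f))) (f))  →  (g (p (p (q) (s (q) (q) (f))) (p (q) (p (q) (q)))) (s (s (p (q) (q)) (s (q) (q) (f)) (g (q) (q) (f))) (p (s (q) (q) (f)) (s (q) (q) (f))) (f)) (f))
normal form: (g (p (p (q) (s (q) (q) (f))) (p (q) (p (q) (q)))) (s (s (p (q) (q)) (s (q) (q) (f)) (g (q) (q) (f))) (p (s (q) (q) (f)) (s (q) (q) (f))) (f)) (f))

size = 37


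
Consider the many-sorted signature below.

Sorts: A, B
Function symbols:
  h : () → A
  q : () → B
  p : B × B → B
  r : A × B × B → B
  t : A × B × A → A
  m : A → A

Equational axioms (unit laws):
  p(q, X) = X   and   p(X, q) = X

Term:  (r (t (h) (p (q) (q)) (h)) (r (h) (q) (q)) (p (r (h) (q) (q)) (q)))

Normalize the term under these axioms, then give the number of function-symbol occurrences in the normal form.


size = 13

1. (r (t (h) (p (q) (q)) (h)) (r (h) (q) (q)) (p (r (h) (q) (q)) (q)))  →  (r (t (h) (q) (h)) (r (h) (q) (q)) (p (r (h) (q) (q)) (q)))
2. (r (t (h) (q) (h)) (r (h) (q) (q)) (p (r (h) (q) (q)) (q)))  →  (r (t (h) (q) (h)) (r (h) (q) (q)) (r (h) (q) (q)))
normal form: (r (t (h) (q) (h)) (r (h) (q) (q)) (r (h) (q) (q)))


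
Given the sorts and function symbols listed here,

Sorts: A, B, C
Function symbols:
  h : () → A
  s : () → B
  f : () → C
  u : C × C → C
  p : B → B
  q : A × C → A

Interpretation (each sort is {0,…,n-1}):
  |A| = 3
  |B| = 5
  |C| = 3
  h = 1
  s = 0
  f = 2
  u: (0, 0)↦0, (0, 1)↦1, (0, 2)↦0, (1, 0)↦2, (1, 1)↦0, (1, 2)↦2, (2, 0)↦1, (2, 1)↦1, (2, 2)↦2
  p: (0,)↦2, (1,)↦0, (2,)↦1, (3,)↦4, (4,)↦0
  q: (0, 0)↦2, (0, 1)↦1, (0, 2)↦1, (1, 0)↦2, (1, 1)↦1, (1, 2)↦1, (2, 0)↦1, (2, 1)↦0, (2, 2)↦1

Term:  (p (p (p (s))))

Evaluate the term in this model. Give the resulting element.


  s = 0
  (p (s)) = p(0,) = 2
  (p (p (s))) = p(2,) = 1
  (p (p (p (s)))) = p(1,) = 0

value = 0


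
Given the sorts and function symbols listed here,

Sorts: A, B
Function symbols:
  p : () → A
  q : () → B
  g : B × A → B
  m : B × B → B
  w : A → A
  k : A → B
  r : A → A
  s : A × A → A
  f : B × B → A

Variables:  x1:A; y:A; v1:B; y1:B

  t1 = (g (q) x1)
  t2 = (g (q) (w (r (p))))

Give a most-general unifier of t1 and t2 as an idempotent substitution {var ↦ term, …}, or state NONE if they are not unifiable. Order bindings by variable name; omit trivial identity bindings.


{x1 ↦ (w (r (p)))}


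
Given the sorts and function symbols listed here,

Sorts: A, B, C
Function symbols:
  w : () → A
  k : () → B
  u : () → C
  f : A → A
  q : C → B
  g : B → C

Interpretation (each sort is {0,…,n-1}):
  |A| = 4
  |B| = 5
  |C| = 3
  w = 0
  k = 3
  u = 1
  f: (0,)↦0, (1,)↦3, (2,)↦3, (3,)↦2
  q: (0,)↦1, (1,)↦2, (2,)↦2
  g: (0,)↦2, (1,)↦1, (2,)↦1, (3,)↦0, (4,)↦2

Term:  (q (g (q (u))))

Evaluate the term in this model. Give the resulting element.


value = 2

  u = 1
  (q (u)) = q(1,) = 2
  (g (q (u))) = g(2,) = 1
  (q (g (q (u)))) = q(1,) = 2


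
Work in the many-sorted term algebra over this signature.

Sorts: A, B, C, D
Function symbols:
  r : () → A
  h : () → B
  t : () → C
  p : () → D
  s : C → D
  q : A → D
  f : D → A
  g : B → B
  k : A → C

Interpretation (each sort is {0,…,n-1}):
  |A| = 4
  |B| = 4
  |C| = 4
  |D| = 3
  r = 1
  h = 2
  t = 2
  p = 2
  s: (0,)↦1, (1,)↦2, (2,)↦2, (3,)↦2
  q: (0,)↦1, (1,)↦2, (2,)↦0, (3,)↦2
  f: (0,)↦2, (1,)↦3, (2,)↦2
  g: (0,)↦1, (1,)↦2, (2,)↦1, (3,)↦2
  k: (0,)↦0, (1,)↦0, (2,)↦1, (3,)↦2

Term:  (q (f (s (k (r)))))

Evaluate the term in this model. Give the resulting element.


value = 2

  r = 1
  (k (r)) = k(1,) = 0
  (s (k (r))) = s(0,) = 1
  (f (s (k (r)))) = f(1,) = 3
  (q (f (s (k (r))))) = q(3,) = 2


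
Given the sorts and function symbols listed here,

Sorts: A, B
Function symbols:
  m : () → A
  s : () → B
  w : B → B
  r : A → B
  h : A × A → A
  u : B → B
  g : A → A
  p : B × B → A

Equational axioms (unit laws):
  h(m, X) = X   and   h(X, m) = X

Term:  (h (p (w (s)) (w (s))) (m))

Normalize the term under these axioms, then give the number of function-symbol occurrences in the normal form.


size = 5

1. (h (p (w (s)) (w (s))) (m))  →  (p (w (s)) (w (s)))
normal form: (p (w (s)) (w (s)))


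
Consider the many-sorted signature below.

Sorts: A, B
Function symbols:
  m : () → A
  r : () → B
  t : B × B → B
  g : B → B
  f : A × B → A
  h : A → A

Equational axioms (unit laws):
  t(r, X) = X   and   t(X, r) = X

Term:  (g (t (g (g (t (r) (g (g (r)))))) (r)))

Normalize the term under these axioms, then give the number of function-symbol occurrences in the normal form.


size = 6

1. (g (t (g (g (t (r) (g (g (r)))))) (r)))  →  (g (g (g (t (r) (g (g (r)))))))
2. (g (g (g (t (r) (g (g (r)))))))  →  (g (g (g (g (g (r))))))
normal form: (g (g (g (g (g (r))))))


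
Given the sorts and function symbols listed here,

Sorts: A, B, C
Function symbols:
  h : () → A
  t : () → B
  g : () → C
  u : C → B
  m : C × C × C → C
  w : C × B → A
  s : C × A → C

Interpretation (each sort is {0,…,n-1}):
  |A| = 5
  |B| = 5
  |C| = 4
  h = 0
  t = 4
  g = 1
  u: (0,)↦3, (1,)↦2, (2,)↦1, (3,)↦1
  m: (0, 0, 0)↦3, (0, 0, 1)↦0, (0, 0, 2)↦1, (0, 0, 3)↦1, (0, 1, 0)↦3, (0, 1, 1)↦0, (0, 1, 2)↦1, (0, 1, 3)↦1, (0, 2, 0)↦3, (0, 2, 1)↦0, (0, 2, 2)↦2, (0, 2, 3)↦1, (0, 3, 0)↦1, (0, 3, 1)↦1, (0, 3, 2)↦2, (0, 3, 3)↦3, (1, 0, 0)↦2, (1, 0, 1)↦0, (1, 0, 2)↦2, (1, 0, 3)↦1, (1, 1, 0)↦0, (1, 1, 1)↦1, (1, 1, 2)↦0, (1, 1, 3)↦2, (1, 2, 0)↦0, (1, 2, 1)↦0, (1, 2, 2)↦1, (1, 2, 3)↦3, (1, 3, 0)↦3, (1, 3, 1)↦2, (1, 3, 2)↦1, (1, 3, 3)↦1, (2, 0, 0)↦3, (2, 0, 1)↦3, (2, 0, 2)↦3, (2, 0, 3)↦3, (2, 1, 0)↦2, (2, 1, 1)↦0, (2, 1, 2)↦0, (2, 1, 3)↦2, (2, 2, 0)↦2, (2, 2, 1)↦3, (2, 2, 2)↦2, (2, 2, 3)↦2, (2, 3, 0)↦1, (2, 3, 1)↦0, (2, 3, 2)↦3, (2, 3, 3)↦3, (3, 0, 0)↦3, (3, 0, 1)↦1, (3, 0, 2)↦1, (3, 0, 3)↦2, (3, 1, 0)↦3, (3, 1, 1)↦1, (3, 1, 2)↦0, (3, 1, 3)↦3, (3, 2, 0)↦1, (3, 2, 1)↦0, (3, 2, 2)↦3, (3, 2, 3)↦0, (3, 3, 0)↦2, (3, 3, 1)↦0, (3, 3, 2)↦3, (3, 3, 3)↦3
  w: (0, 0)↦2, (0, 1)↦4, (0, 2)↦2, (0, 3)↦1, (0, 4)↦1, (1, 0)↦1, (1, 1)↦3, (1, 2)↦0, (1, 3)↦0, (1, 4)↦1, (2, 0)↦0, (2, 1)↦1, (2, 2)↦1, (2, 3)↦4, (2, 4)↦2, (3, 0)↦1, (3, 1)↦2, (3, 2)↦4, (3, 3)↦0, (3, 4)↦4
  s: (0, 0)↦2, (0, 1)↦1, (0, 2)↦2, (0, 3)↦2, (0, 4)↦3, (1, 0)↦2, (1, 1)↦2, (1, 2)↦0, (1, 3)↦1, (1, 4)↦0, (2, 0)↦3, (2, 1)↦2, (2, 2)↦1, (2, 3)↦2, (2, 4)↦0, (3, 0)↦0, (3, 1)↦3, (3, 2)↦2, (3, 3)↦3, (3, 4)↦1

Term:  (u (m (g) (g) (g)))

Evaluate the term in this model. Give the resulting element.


value = 2

  g = 1
  g = 1
  g = 1
  (m (g) (g) (g)) = m(1, 1, 1) = 1
  (u (m (g) (g) (g))) = u(1,) = 2


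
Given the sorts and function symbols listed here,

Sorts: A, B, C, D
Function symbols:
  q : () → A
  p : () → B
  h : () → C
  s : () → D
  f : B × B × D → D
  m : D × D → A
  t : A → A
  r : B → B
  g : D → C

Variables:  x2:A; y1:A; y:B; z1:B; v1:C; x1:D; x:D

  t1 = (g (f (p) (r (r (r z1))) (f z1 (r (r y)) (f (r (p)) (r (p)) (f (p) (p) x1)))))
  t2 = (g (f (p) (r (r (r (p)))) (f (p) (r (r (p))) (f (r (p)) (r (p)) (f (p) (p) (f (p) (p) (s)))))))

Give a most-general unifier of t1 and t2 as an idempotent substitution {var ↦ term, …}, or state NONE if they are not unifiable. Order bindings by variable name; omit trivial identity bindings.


{x1 ↦ (f (p) (p) (s)), y ↦ (p), z1 ↦ (p)}


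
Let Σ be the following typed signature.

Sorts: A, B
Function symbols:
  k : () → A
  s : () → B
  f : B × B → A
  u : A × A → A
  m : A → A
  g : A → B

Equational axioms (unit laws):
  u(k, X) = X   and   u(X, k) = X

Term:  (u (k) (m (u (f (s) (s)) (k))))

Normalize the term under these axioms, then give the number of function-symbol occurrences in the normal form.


1. (u (k) (m (u (f (s) (s)) (k))))  →  (m (u (f (s) (s)) (k)))
2. (m (u (f (s) (s)) (k)))  →  (m (f (s) (s)))
normal form: (m (f (s) (s)))

size = 4


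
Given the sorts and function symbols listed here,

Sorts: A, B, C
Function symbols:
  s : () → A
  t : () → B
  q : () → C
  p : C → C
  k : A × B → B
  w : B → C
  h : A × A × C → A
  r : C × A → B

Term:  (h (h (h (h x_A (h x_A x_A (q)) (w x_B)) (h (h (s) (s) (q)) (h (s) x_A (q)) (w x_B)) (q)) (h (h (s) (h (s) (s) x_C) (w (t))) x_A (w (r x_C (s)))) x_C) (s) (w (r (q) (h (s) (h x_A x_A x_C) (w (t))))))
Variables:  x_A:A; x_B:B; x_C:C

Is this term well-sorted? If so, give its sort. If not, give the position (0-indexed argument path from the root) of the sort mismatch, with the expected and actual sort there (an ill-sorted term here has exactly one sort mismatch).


well-sorted; sort = A

        x_A : A
          x_A : A
          x_A : A
          (q) : C
        (h x_A x_A (q)) : A
          x_B : B
        (w x_B) : C
      (h x_A (h x_A x_A (q)) (w x_B)) : A
          (s) : A
          (s) : A
          (q) : C
        (h (s) (s) (q)) : A
          (s) : A
          x_A : A
          (q) : C
        (h (s) x_A (q)) : A
          x_B : B
        (w x_B) : C
      (h (h (s) (s) (q)) (h (s) x_A (q)) (w x_B)) : A
      (q) : C
    (h (h x_A (h x_A x_A (q)) (w x_B)) (h (h (s) (s) (q)) (h (s) x_A (q)) (w x_B)) (q)) : A
        (s) : A
          (s) : A
          (s) : A
          x_C : C
        (h (s) (s) x_C) : A
          (t) : B
        (w (t)) : C
      (h (s) (h (s) (s) x_C) (w (t))) : A
      x_A : A
          x_C : C
          (s) : A
        (r x_C (s)) : B
      (w (r x_C (s))) : C
    (h (h (s) (h (s) (s) x_C) (w (t))) x_A (w (r x_C (s)))) : A
    x_C : C
  (h (h (h x_A (h x_A x_A (q)) (w x_B)) (h (h (s) (s) (q)) (h (s) x_A (q)) (w x_B)) (q)) (h (h (s) (h (s) (s) x_C) (w (t))) x_A (w (r x_C (s)))) x_C) : A
  (s) : A
      (q) : C
        (s) : A
          x_A : A
          x_A : A
          x_C : C
        (h x_A x_A x_C) : A
          (t) : B
        (w (t)) : C
      (h (s) (h x_A x_A x_C) (w (t))) : A
    (r (q) (h (s) (h x_A x_A x_C) (w (t)))) : B
  (w (r (q) (h (s) (h x_A x_A x_C) (w (t))))) : C
(h (h (h (h x_A (h x_A x_A (q)) (w x_B)) (h (h (s) (s) (q)) (h (s) x_A (q)) (w x_B)) (q)) (h (h (s) (h (s) (s) x_C) (w (t))) x_A (w (r x_C (s)))) x_C) (s) (w (r (q) (h (s) (h x_A x_A x_C) (w (t)))))) : A


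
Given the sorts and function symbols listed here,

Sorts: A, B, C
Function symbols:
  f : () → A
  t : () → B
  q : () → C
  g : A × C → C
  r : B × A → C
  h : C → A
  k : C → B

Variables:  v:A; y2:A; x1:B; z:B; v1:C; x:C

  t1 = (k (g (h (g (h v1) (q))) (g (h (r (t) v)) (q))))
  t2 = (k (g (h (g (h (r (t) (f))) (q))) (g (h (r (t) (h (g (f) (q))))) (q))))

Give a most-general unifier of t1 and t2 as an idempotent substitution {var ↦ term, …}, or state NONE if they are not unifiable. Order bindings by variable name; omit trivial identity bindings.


{v ↦ (h (g (f) (q))), v1 ↦ (r (t) (f))}


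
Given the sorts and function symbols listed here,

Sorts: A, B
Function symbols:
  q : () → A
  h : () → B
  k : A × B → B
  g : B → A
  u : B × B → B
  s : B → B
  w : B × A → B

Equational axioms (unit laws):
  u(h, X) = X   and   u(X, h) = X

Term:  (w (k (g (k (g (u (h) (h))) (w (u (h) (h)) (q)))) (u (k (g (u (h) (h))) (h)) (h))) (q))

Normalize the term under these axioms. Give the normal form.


normal form = (w (k (g (k (g (h)) (w (h) (q)))) (k (g (h)) (h))) (q))

1. (w (k (g (k (g (u (h) (h))) (w (u (h) (h)) (q)))) (u (k (g (u (h) (h))) (h)) (h))) (q))  →  (w (k (g (k (g (h)) (w (u (h) (h)) (q)))) (u (k (g (u (h) (h))) (h)) (h))) (q))
2. (w (k (g (k (g (h)) (w (u (h) (h)) (q)))) (u (k (g (u (h) (h))) (h)) (h))) (q))  →  (w (k (g (k (g (h)) (w (h) (q)))) (u (k (g (u (h) (h))) (h)) (h))) (q))
3. (w (k (g (k (g (h)) (w (h) (q)))) (u (k (g (u (h) (h))) (h)) (h))) (q))  →  (w (k (g (k (g (h)) (w (h) (q)))) (k (g (u (h) (h))) (h))) (q))
4. (w (k (g (k (g (h)) (w (h) (q)))) (k (g (u (h) (h))) (h))) (q))  →  (w (k (g (k (g (h)) (w (h) (q)))) (k (g (h)) (h))) (q))


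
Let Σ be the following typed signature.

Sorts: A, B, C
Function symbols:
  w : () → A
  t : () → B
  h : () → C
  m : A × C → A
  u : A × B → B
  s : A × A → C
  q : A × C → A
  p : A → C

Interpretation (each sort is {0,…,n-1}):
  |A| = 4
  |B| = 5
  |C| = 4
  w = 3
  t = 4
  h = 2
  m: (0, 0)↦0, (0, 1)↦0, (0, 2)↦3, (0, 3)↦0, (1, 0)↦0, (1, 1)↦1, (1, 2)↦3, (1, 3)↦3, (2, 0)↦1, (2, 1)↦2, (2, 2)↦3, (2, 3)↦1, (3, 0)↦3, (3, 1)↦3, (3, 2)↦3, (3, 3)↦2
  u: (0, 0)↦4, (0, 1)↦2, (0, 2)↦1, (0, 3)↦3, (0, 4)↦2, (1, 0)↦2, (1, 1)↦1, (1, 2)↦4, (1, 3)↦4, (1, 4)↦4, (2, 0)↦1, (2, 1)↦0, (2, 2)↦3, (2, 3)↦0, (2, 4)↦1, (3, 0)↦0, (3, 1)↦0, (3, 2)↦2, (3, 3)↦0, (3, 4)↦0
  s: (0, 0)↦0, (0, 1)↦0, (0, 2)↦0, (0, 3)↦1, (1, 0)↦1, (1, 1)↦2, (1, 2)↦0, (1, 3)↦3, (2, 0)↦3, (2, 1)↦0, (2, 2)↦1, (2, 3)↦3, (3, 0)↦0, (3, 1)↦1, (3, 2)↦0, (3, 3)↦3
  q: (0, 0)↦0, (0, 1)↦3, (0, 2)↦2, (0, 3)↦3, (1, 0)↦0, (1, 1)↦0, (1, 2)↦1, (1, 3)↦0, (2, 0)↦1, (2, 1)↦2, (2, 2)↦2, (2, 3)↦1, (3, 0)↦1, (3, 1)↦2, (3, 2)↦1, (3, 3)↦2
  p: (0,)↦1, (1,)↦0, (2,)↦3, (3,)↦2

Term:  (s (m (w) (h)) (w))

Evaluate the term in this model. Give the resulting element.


value = 3

  w = 3
  h = 2
  (m (w) (h)) = m(3, 2) = 3
  w = 3
  (s (m (w) (h)) (w)) = s(3, 3) = 3


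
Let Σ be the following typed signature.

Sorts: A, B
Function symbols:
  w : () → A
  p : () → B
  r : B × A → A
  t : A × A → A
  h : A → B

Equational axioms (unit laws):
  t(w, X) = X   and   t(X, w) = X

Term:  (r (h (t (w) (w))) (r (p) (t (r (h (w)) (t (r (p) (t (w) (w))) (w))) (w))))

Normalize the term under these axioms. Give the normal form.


1. (r (h (t (w) (w))) (r (p) (t (r (h (w)) (t (r (p) (t (w) (w))) (w))) (w))))  →  (r (h (w)) (r (p) (t (r (h (w)) (t (r (p) (t (w) (w))) (w))) (w))))
2. (r (h (w)) (r (p) (t (r (h (w)) (t (r (p) (t (w) (w))) (w))) (w))))  →  (r (h (w)) (r (p) (r (h (w)) (t (r (p) (t (w) (w))) (w)))))
3. (r (h (w)) (r (p) (r (h (w)) (t (r (p) (t (w) (w))) (w)))))  →  (r (h (w)) (r (p) (r (h (w)) (r (p) (t (w) (w))))))
4. (r (h (w)) (r (p) (r (h (w)) (r (p) (t (w) (w))))))  →  (r (h (w)) (r (p) (r (h (w)) (r (p) (w)))))

normal form = (r (h (w)) (r (p) (r (h (w)) (r (p) (w)))))


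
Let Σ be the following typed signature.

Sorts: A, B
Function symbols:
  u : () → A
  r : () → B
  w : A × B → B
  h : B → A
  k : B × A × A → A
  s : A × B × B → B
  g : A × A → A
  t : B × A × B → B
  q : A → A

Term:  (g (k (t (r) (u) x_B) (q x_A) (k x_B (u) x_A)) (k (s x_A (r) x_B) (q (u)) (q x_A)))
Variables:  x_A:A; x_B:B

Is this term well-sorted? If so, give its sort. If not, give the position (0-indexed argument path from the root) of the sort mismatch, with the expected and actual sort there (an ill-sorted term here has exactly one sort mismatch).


      (r) : B
      (u) : A
      x_B : B
    (t (r) (u) x_B) : B
      x_A : A
    (q x_A) : A
      x_B : B
      (u) : A
      x_A : A
    (k x_B (u) x_A) : A
  (k (t (r) (u) x_B) (q x_A) (k x_B (u) x_A)) : A
      x_A : A
      (r) : B
      x_B : B
    (s x_A (r) x_B) : B
      (u) : A
    (q (u)) : A
      x_A : A
    (q x_A) : A
  (k (s x_A (r) x_B) (q (u)) (q x_A)) : A
(g (k (t (r) (u) x_B) (q x_A) (k x_B (u) x_A)) (k (s x_A (r) x_B) (q (u)) (q x_A))) : A

well-sorted; sort = A


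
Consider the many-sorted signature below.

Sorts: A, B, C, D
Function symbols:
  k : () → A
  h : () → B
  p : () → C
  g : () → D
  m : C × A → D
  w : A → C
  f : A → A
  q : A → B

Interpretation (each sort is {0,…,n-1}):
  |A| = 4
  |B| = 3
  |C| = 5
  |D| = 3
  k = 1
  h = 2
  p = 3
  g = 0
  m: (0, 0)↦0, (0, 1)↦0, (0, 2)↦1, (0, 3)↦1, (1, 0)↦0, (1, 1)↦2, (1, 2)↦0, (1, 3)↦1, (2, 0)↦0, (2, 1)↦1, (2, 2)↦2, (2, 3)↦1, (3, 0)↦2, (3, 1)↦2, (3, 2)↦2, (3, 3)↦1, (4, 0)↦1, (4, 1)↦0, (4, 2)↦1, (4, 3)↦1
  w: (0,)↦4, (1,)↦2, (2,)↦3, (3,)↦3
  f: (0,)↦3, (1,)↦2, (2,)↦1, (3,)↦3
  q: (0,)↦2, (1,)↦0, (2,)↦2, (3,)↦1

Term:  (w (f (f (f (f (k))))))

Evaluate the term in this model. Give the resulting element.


value = 2

  k = 1
  (f (k)) = f(1,) = 2
  (f (f (k))) = f(2,) = 1
  (f (f (f (k)))) = f(1,) = 2
  (f (f (f (f (k))))) = f(2,) = 1
  (w (f (f (f (f (k)))))) = w(1,) = 2


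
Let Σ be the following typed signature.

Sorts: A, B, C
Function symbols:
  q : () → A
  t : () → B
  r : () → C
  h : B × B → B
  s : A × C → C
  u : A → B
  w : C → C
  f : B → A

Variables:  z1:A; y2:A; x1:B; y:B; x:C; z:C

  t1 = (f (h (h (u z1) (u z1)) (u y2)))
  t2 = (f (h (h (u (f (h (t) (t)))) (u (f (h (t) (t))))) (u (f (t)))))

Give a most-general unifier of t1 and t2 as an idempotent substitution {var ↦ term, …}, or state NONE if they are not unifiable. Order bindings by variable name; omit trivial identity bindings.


{y2 ↦ (f (t)), z1 ↦ (f (h (t) (t)))}


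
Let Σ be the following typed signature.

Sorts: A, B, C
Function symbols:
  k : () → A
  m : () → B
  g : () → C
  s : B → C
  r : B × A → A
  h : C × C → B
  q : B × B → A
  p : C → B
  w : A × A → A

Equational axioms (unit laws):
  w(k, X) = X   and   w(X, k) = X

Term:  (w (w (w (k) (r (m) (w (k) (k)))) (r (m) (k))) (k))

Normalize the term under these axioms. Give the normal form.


normal form = (w (r (m) (k)) (r (m) (k)))

1. (w (w (w (k) (r (m) (w (k) (k)))) (r (m) (k))) (k))  →  (w (w (k) (r (m) (w (k) (k)))) (r (m) (k)))
2. (w (w (k) (r (m) (w (k) (k)))) (r (m) (k)))  →  (w (r (m) (w (k) (k))) (r (m) (k)))
3. (w (r (m) (w (k) (k))) (r (m) (k)))  →  (w (r (m) (k)) (r (m) (k)))


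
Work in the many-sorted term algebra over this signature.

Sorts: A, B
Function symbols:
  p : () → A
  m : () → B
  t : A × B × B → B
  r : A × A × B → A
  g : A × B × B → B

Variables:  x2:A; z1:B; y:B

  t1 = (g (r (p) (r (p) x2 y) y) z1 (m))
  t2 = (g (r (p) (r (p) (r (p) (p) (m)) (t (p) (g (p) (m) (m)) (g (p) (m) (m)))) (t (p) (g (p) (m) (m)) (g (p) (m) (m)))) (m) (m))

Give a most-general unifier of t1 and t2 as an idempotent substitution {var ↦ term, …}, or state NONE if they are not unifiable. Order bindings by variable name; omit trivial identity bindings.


{x2 ↦ (r (p) (p) (m)), y ↦ (t (p) (g (p) (m) (m)) (g (p) (m) (m))), z1 ↦ (m)}


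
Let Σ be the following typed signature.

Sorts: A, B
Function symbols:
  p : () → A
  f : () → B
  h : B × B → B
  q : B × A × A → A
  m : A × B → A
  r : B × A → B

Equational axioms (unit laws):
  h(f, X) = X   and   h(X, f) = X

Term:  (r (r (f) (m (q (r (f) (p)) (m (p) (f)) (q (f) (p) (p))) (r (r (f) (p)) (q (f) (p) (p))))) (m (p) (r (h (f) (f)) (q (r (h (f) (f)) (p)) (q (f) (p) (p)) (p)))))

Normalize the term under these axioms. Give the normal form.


normal form = (r (r (f) (m (q (r (f) (p)) (m (p) (f)) (q (f) (p) (p))) (r (r (f) (p)) (q (f) (p) (p))))) (m (p) (r (f) (q (r (f) (p)) (q (f) (p) (p)) (p)))))

1. (r (r (f) (m (q (r (f) (p)) (m (p) (f)) (q (f) (p) (p))) (r (r (f) (p)) (q (f) (p) (p))))) (m (p) (r (h (f) (f)) (q (r (h (f) (f)) (p)) (q (f) (p) (p)) (p)))))  →  (r (r (f) (m (q (r (f) (p)) (m (p) (f)) (q (f) (p) (p))) (r (r (f) (p)) (q (f) (p) (p))))) (m (p) (r (f) (q (r (h (f) (f)) (p)) (q (f) (p) (p)) (p)))))
2. (r (r (f) (m (q (r (f) (p)) (m (p) (f)) (q (f) (p) (p))) (r (r (f) (p)) (q (f) (p) (p))))) (m (p) (r (f) (q (r (h (f) (f)) (p)) (q (f) (p) (p)) (p)))))  →  (r (r (f) (m (q (r (f) (p)) (m (p) (f)) (q (f) (p) (p))) (r (r (f) (p)) (q (f) (p) (p))))) (m (p) (r (f) (q (r (f) (p)) (q (f) (p) (p)) (p)))))


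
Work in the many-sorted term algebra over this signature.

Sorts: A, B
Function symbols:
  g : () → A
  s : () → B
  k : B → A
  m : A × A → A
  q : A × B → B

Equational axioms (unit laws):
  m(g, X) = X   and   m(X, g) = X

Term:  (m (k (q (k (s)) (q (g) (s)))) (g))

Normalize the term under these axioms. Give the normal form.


1. (m (k (q (k (s)) (q (g) (s)))) (g))  →  (k (q (k (s)) (q (g) (s))))

normal form = (k (q (k (s)) (q (g) (s))))


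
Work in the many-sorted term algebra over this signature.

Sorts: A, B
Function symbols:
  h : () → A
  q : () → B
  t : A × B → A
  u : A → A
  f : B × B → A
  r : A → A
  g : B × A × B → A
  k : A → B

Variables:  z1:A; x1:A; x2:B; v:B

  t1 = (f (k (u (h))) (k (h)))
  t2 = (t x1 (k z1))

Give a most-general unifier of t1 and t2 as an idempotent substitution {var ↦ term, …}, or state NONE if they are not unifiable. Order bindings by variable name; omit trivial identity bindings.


NONE (not unifiable)

head clash or occurs-check failure — not unifiable


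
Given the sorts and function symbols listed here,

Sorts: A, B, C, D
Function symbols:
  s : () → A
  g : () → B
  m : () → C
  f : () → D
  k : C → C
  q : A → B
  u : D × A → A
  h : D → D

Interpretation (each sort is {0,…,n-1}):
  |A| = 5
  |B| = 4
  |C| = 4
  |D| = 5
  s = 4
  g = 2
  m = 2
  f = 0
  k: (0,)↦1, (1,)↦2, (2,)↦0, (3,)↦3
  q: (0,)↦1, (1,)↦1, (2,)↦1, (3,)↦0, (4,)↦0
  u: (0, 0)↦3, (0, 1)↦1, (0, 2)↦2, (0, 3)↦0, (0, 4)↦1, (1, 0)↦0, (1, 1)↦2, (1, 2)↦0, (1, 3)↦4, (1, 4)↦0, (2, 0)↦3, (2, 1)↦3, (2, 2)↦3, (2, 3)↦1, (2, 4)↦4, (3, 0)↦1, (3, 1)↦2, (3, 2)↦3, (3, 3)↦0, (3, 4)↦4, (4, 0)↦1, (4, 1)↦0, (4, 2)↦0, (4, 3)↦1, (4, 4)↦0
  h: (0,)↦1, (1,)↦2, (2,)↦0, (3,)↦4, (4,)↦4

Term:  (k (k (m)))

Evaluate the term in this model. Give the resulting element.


  m = 2
  (k (m)) = k(2,) = 0
  (k (k (m))) = k(0,) = 1

value = 1


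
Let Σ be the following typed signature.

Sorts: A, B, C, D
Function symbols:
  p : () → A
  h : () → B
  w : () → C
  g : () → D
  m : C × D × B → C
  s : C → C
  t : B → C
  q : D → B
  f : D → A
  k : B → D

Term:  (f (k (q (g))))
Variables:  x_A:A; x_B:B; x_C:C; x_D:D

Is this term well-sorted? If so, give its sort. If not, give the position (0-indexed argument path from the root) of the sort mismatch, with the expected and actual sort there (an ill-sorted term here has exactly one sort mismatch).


      (g) : D
    (q (g)) : B
  (k (q (g))) : D
(f (k (q (g)))) : A

well-sorted; sort = A


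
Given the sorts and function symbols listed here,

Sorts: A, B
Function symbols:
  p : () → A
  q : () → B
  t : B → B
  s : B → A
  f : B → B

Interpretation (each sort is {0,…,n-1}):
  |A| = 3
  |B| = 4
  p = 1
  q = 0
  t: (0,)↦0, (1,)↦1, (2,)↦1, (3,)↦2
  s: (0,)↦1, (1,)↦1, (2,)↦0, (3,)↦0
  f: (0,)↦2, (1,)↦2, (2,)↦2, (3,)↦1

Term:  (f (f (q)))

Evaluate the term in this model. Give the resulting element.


value = 2

  q = 0
  (f (q)) = f(0,) = 2
  (f (f (q))) = f(2,) = 2


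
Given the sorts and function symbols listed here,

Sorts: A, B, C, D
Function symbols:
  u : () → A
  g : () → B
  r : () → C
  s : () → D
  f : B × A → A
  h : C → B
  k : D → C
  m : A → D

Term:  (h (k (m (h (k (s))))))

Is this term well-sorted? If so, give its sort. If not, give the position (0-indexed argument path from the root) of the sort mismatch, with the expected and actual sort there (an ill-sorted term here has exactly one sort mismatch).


ill-sorted at position [0, 0, 0]: expected A, got B

          (s) : D
        (k (s)) : C
      (h (k (s))) : B
    (m (h (k (s)))) : ✗ arg 0 at [0, 0, 0] has sort B, expected A


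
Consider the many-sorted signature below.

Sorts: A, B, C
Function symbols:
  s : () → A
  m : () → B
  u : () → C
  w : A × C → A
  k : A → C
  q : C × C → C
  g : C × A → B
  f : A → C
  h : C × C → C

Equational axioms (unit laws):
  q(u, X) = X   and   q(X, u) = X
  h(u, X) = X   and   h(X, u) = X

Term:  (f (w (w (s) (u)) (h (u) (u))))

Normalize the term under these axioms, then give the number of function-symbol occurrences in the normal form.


size = 6

1. (f (w (w (s) (u)) (h (u) (u))))  →  (f (w (w (s) (u)) (u)))
normal form: (f (w (w (s) (u)) (u)))


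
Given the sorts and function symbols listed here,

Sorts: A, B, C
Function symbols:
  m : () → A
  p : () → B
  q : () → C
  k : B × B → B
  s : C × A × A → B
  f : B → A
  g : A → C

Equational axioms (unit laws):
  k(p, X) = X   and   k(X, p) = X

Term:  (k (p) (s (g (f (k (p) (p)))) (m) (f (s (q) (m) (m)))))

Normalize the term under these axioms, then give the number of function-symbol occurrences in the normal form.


1. (k (p) (s (g (f (k (p) (p)))) (m) (f (s (q) (m) (m)))))  →  (s (g (f (k (p) (p)))) (m) (f (s (q) (m) (m))))
2. (s (g (f (k (p) (p)))) (m) (f (s (q) (m) (m))))  →  (s (g (f (p))) (m) (f (s (q) (m) (m))))
normal form: (s (g (f (p))) (m) (f (s (q) (m) (m))))

size = 10
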